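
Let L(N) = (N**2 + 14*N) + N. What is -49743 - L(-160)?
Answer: -72943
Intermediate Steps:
L(N) = N**2 + 15*N
-49743 - L(-160) = -49743 - (-160)*(15 - 160) = -49743 - (-160)*(-145) = -49743 - 1*23200 = -49743 - 23200 = -72943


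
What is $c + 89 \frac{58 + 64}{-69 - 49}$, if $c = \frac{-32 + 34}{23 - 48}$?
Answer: $- \frac{135843}{1475} \approx -92.097$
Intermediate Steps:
$c = - \frac{2}{25}$ ($c = \frac{2}{-25} = 2 \left(- \frac{1}{25}\right) = - \frac{2}{25} \approx -0.08$)
$c + 89 \frac{58 + 64}{-69 - 49} = - \frac{2}{25} + 89 \frac{58 + 64}{-69 - 49} = - \frac{2}{25} + 89 \frac{122}{-118} = - \frac{2}{25} + 89 \cdot 122 \left(- \frac{1}{118}\right) = - \frac{2}{25} + 89 \left(- \frac{61}{59}\right) = - \frac{2}{25} - \frac{5429}{59} = - \frac{135843}{1475}$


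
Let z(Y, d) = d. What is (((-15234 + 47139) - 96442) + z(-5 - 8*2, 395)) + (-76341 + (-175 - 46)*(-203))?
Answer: -95620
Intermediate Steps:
(((-15234 + 47139) - 96442) + z(-5 - 8*2, 395)) + (-76341 + (-175 - 46)*(-203)) = (((-15234 + 47139) - 96442) + 395) + (-76341 + (-175 - 46)*(-203)) = ((31905 - 96442) + 395) + (-76341 - 221*(-203)) = (-64537 + 395) + (-76341 + 44863) = -64142 - 31478 = -95620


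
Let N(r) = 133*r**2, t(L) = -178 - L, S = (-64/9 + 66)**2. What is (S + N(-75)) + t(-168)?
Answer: 60878215/81 ≈ 7.5158e+5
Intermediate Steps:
S = 280900/81 (S = (-64*1/9 + 66)**2 = (-64/9 + 66)**2 = (530/9)**2 = 280900/81 ≈ 3467.9)
(S + N(-75)) + t(-168) = (280900/81 + 133*(-75)**2) + (-178 - 1*(-168)) = (280900/81 + 133*5625) + (-178 + 168) = (280900/81 + 748125) - 10 = 60879025/81 - 10 = 60878215/81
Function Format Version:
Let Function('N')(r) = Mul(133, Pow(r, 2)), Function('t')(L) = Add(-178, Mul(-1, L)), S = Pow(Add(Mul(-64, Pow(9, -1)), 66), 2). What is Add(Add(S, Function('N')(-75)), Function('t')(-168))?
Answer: Rational(60878215, 81) ≈ 7.5158e+5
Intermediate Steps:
S = Rational(280900, 81) (S = Pow(Add(Mul(-64, Rational(1, 9)), 66), 2) = Pow(Add(Rational(-64, 9), 66), 2) = Pow(Rational(530, 9), 2) = Rational(280900, 81) ≈ 3467.9)
Add(Add(S, Function('N')(-75)), Function('t')(-168)) = Add(Add(Rational(280900, 81), Mul(133, Pow(-75, 2))), Add(-178, Mul(-1, -168))) = Add(Add(Rational(280900, 81), Mul(133, 5625)), Add(-178, 168)) = Add(Add(Rational(280900, 81), 748125), -10) = Add(Rational(60879025, 81), -10) = Rational(60878215, 81)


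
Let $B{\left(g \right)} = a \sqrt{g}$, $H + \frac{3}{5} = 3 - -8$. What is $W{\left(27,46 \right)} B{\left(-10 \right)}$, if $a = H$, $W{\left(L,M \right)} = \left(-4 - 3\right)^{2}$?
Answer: $\frac{2548 i \sqrt{10}}{5} \approx 1611.5 i$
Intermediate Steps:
$W{\left(L,M \right)} = 49$ ($W{\left(L,M \right)} = \left(-7\right)^{2} = 49$)
$H = \frac{52}{5}$ ($H = - \frac{3}{5} + \left(3 - -8\right) = - \frac{3}{5} + \left(3 + 8\right) = - \frac{3}{5} + 11 = \frac{52}{5} \approx 10.4$)
$a = \frac{52}{5} \approx 10.4$
$B{\left(g \right)} = \frac{52 \sqrt{g}}{5}$
$W{\left(27,46 \right)} B{\left(-10 \right)} = 49 \frac{52 \sqrt{-10}}{5} = 49 \frac{52 i \sqrt{10}}{5} = \frac{2548 i \sqrt{10}}{5}$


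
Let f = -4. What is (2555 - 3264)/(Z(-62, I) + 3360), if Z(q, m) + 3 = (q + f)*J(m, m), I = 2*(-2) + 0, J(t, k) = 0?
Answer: -709/3357 ≈ -0.21120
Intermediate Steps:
I = -4 (I = -4 + 0 = -4)
Z(q, m) = -3 (Z(q, m) = -3 + (q - 4)*0 = -3 + (-4 + q)*0 = -3 + 0 = -3)
(2555 - 3264)/(Z(-62, I) + 3360) = (2555 - 3264)/(-3 + 3360) = -709/3357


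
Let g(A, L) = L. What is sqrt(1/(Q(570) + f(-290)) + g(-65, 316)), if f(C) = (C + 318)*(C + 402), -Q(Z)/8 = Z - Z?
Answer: sqrt(990977)/56 ≈ 17.776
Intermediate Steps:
Q(Z) = 0 (Q(Z) = -8*(Z - Z) = -8*0 = 0)
f(C) = (318 + C)*(402 + C)
sqrt(1/(Q(570) + f(-290)) + g(-65, 316)) = sqrt(1/(0 + (127836 + (-290)**2 + 720*(-290))) + 316) = sqrt(1/(0 + (127836 + 84100 - 208800)) + 316) = sqrt(1/(0 + 3136) + 316) = sqrt(1/3136 + 316) = sqrt(990977/3136) = sqrt(990977)/56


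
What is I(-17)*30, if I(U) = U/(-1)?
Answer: 510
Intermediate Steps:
I(U) = -U (I(U) = U*(-1) = -U)
I(-17)*30 = -1*(-17)*30 = 17*30 = 510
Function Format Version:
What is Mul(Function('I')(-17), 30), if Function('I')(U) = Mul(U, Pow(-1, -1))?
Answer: 510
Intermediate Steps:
Function('I')(U) = Mul(-1, U) (Function('I')(U) = Mul(U, -1) = Mul(-1, U))
Mul(Function('I')(-17), 30) = Mul(Mul(-1, -17), 30) = Mul(17, 30) = 510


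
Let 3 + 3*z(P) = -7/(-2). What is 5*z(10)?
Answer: ⅚ ≈ 0.83333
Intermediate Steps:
z(P) = ⅙ (z(P) = -1 + (-7/(-2))/3 = -1 + (-7*(-½))/3 = -1 + (⅓)*(7/2) = -1 + 7/6 = ⅙)
5*z(10) = 5*(⅙) = ⅚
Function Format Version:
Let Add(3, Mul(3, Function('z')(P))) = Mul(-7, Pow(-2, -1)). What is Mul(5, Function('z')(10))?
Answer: Rational(5, 6) ≈ 0.83333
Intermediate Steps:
Function('z')(P) = Rational(1, 6) (Function('z')(P) = Add(-1, Mul(Rational(1, 3), Mul(-7, Pow(-2, -1)))) = Add(-1, Mul(Rational(1, 3), Mul(-7, Rational(-1, 2)))) = Add(-1, Mul(Rational(1, 3), Rational(7, 2))) = Add(-1, Rational(7, 6)) = Rational(1, 6))
Mul(5, Function('z')(10)) = Mul(5, Rational(1, 6)) = Rational(5, 6)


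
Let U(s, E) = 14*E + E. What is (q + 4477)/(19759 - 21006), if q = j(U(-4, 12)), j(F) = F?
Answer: -4657/1247 ≈ -3.7346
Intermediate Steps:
U(s, E) = 15*E
q = 180 (q = 15*12 = 180)
(q + 4477)/(19759 - 21006) = (180 + 4477)/(19759 - 21006) = 4657/(-1247) = 4657*(-1/1247) = -4657/1247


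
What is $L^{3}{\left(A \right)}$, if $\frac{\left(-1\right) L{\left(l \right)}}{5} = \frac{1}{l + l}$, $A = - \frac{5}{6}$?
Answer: $27$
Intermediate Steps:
$A = - \frac{5}{6}$ ($A = \left(-5\right) \frac{1}{6} = - \frac{5}{6} \approx -0.83333$)
$L{\left(l \right)} = - \frac{5}{2 l}$ ($L{\left(l \right)} = - \frac{5}{l + l} = - \frac{5}{2 l}$)
$L^{3}{\left(A \right)} = \left(- \frac{5}{2 \left(- \frac{5}{6}\right)}\right)^{3} = \left(\left(- \frac{5}{2}\right) \left(- \frac{6}{5}\right)\right)^{3} = 3^{3} = 27$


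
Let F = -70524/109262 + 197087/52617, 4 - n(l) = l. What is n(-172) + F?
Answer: 514827080795/2874519327 ≈ 179.10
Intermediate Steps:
n(l) = 4 - l
F = 8911679243/2874519327 (F = -70524*1/109262 + 197087*(1/52617) = -35262/54631 + 197087/52617 = 8911679243/2874519327 ≈ 3.1002)
n(-172) + F = (4 - 1*(-172)) + 8911679243/2874519327 = (4 + 172) + 8911679243/2874519327 = 176 + 8911679243/2874519327 = 514827080795/2874519327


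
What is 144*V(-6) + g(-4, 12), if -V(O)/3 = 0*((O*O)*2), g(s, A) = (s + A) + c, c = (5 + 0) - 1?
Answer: 12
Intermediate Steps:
c = 4 (c = 5 - 1 = 4)
g(s, A) = 4 + A + s (g(s, A) = (s + A) + 4 = (A + s) + 4 = 4 + A + s)
V(O) = 0 (V(O) = -0*(O*O)*2 = -0*O**2*2 = -0*2*O**2 = -3*0 = 0)
144*V(-6) + g(-4, 12) = 144*0 + (4 + 12 - 4) = 0 + 12 = 12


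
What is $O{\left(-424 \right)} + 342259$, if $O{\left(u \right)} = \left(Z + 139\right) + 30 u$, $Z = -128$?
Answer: $329550$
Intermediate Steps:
$O{\left(u \right)} = 11 + 30 u$ ($O{\left(u \right)} = \left(-128 + 139\right) + 30 u = 11 + 30 u$)
$O{\left(-424 \right)} + 342259 = \left(11 + 30 \left(-424\right)\right) + 342259 = \left(11 - 12720\right) + 342259 = -12709 + 342259 = 329550$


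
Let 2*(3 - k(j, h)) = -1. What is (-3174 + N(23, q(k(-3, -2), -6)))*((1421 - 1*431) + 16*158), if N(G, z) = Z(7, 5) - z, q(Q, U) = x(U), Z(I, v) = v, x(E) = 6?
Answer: -11169650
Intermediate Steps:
k(j, h) = 7/2 (k(j, h) = 3 - 1/2*(-1) = 3 + 1/2 = 7/2)
q(Q, U) = 6
N(G, z) = 5 - z
(-3174 + N(23, q(k(-3, -2), -6)))*((1421 - 1*431) + 16*158) = (-3174 + (5 - 1*6))*((1421 - 1*431) + 16*158) = (-3174 + (5 - 6))*((1421 - 431) + 2528) = (-3174 - 1)*(990 + 2528) = -3175*3518 = -11169650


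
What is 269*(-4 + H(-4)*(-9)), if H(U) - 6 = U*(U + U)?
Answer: -93074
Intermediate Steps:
H(U) = 6 + 2*U² (H(U) = 6 + U*(U + U) = 6 + U*(2*U) = 6 + 2*U²)
269*(-4 + H(-4)*(-9)) = 269*(-4 + (6 + 2*(-4)²)*(-9)) = 269*(-4 + (6 + 2*16)*(-9)) = 269*(-4 + (6 + 32)*(-9)) = 269*(-4 + 38*(-9)) = 269*(-4 - 342) = 269*(-346) = -93074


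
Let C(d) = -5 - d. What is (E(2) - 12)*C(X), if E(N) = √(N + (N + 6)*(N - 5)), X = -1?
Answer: 48 - 4*I*√22 ≈ 48.0 - 18.762*I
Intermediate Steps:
E(N) = √(N + (-5 + N)*(6 + N)) (E(N) = √(N + (6 + N)*(-5 + N)) = √(N + (-5 + N)*(6 + N)))
(E(2) - 12)*C(X) = (√(-30 + 2² + 2*2) - 12)*(-5 - 1*(-1)) = (√(-30 + 4 + 4) - 12)*(-5 + 1) = (√(-22) - 12)*(-4) = (I*√22 - 12)*(-4) = (-12 + I*√22)*(-4) = 48 - 4*I*√22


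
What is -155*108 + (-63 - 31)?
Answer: -16834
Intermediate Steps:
-155*108 + (-63 - 31) = -16740 - 94 = -16834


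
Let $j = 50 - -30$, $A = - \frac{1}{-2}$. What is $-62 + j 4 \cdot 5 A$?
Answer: $738$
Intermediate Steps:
$A = \frac{1}{2}$ ($A = \left(-1\right) \left(- \frac{1}{2}\right) = \frac{1}{2} \approx 0.5$)
$j = 80$ ($j = 50 + 30 = 80$)
$-62 + j 4 \cdot 5 A = -62 + 80 \cdot 4 \cdot 5 \cdot \frac{1}{2} = -62 + 80 \cdot 20 \cdot \frac{1}{2} = -62 + 80 \cdot 10 = -62 + 800 = 738$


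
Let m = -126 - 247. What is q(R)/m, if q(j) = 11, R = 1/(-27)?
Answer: -11/373 ≈ -0.029491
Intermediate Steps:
R = -1/27 ≈ -0.037037
m = -373
q(R)/m = 11/(-373) = 11*(-1/373) = -11/373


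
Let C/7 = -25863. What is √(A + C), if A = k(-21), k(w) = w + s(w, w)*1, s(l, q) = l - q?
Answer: 3*I*√20118 ≈ 425.51*I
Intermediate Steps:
k(w) = w (k(w) = w + (w - w)*1 = w + 0*1 = w + 0 = w)
A = -21
C = -181041 (C = 7*(-25863) = -181041)
√(A + C) = √(-21 - 181041) = √(-181062) = 3*I*√20118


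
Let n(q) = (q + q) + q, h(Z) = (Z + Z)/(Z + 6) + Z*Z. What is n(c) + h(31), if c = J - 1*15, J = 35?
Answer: 37839/37 ≈ 1022.7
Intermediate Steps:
c = 20 (c = 35 - 1*15 = 35 - 15 = 20)
h(Z) = Z² + 2*Z/(6 + Z) (h(Z) = (2*Z)/(6 + Z) + Z² = 2*Z/(6 + Z) + Z² = Z² + 2*Z/(6 + Z))
n(q) = 3*q (n(q) = 2*q + q = 3*q)
n(c) + h(31) = 3*20 + 31*(2 + 31² + 6*31)/(6 + 31) = 60 + 31*(2 + 961 + 186)/37 = 60 + 31*(1/37)*1149 = 60 + 35619/37 = 37839/37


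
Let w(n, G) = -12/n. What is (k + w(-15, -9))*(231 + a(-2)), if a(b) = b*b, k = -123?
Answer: -28717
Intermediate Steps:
a(b) = b²
(k + w(-15, -9))*(231 + a(-2)) = (-123 - 12/(-15))*(231 + (-2)²) = (-123 - 12*(-1/15))*(231 + 4) = (-123 + ⅘)*235 = -611/5*235 = -28717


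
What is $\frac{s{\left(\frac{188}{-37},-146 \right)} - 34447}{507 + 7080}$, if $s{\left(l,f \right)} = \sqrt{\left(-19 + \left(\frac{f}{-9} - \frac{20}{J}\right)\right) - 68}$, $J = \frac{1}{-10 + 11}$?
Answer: $- \frac{34447}{7587} + \frac{i \sqrt{817}}{22761} \approx -4.5403 + 0.0012558 i$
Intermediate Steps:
$J = 1$ ($J = 1^{-1} = 1$)
$s{\left(l,f \right)} = \sqrt{-107 - \frac{f}{9}}$ ($s{\left(l,f \right)} = \sqrt{\left(-19 + \left(\frac{f}{-9} - \frac{20}{1}\right)\right) - 68} = \sqrt{\left(-19 + \left(f \left(- \frac{1}{9}\right) - 20\right)\right) - 68} = \sqrt{\left(-19 - \left(20 + \frac{f}{9}\right)\right) - 68} = \sqrt{\left(-39 - \frac{f}{9}\right) - 68} = \sqrt{-107 - \frac{f}{9}}$)
$\frac{s{\left(\frac{188}{-37},-146 \right)} - 34447}{507 + 7080} = \frac{\frac{\sqrt{-963 - -146}}{3} - 34447}{507 + 7080} = \frac{\frac{\sqrt{-963 + 146}}{3} - 34447}{7587} = \left(\frac{\sqrt{-817}}{3} - 34447\right) \frac{1}{7587} = \left(\frac{i \sqrt{817}}{3} - 34447\right) \frac{1}{7587} = \left(-34447 + \frac{i \sqrt{817}}{3}\right) \frac{1}{7587} = - \frac{34447}{7587} + \frac{i \sqrt{817}}{22761}$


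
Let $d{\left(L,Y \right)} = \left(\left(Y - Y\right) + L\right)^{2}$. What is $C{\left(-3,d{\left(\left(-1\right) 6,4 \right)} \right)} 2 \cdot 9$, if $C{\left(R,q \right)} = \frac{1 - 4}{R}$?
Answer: $18$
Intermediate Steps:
$d{\left(L,Y \right)} = L^{2}$ ($d{\left(L,Y \right)} = \left(0 + L\right)^{2} = L^{2}$)
$C{\left(R,q \right)} = - \frac{3}{R}$
$C{\left(-3,d{\left(\left(-1\right) 6,4 \right)} \right)} 2 \cdot 9 = - \frac{3}{-3} \cdot 2 \cdot 9 = \left(-3\right) \left(- \frac{1}{3}\right) 2 \cdot 9 = 1 \cdot 2 \cdot 9 = 2 \cdot 9 = 18$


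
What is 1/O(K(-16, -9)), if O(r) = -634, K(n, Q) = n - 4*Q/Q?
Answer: -1/634 ≈ -0.0015773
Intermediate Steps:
K(n, Q) = -4 + n (K(n, Q) = n - 4*1 = n - 4 = -4 + n)
1/O(K(-16, -9)) = 1/(-634) = -1/634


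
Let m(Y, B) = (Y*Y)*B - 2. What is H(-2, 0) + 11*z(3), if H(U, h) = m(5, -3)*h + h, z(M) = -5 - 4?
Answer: -99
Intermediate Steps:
z(M) = -9
m(Y, B) = -2 + B*Y² (m(Y, B) = Y²*B - 2 = B*Y² - 2 = -2 + B*Y²)
H(U, h) = -76*h (H(U, h) = (-2 - 3*5²)*h + h = (-2 - 3*25)*h + h = (-2 - 75)*h + h = -77*h + h = -76*h)
H(-2, 0) + 11*z(3) = -76*0 + 11*(-9) = 0 - 99 = -99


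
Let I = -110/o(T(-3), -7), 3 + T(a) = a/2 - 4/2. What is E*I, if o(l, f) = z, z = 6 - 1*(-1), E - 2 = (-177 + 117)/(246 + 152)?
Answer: -40480/1393 ≈ -29.060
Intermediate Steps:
T(a) = -5 + a/2 (T(a) = -3 + (a/2 - 4/2) = -3 + (a*(½) - 4*½) = -3 + (a/2 - 2) = -3 + (-2 + a/2) = -5 + a/2)
E = 368/199 (E = 2 + (-177 + 117)/(246 + 152) = 2 - 60/398 = 2 - 60*1/398 = 2 - 30/199 = 368/199 ≈ 1.8492)
z = 7 (z = 6 + 1 = 7)
o(l, f) = 7
I = -110/7 ≈ -15.714
E*I = (368/199)*(-110/7) = -40480/1393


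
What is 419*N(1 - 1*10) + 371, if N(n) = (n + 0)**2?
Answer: 34310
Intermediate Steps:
N(n) = n**2
419*N(1 - 1*10) + 371 = 419*(1 - 1*10)**2 + 371 = 419*(1 - 10)**2 + 371 = 419*(-9)**2 + 371 = 419*81 + 371 = 33939 + 371 = 34310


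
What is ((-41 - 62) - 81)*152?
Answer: -27968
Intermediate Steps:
((-41 - 62) - 81)*152 = (-103 - 81)*152 = -184*152 = -27968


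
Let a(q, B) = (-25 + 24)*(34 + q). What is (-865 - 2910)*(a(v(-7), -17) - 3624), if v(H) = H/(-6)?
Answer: 82880125/6 ≈ 1.3813e+7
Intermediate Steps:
v(H) = -H/6 (v(H) = H*(-⅙) = -H/6)
a(q, B) = -34 - q (a(q, B) = -(34 + q) = -34 - q)
(-865 - 2910)*(a(v(-7), -17) - 3624) = (-865 - 2910)*((-34 - (-1)*(-7)/6) - 3624) = -3775*((-34 - 1*7/6) - 3624) = -3775*((-34 - 7/6) - 3624) = -3775*(-211/6 - 3624) = -3775*(-21955/6) = 82880125/6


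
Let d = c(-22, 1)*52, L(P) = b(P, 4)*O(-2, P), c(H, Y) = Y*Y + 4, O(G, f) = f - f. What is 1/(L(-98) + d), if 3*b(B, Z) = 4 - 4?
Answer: 1/260 ≈ 0.0038462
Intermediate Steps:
b(B, Z) = 0 (b(B, Z) = (4 - 4)/3 = (⅓)*0 = 0)
O(G, f) = 0
c(H, Y) = 4 + Y² (c(H, Y) = Y² + 4 = 4 + Y²)
L(P) = 0 (L(P) = 0*0 = 0)
d = 260 (d = (4 + 1²)*52 = (4 + 1)*52 = 5*52 = 260)
1/(L(-98) + d) = 1/(0 + 260) = 1/260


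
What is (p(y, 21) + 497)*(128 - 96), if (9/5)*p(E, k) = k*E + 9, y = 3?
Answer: 17184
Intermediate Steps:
p(E, k) = 5 + 5*E*k/9 (p(E, k) = 5*(k*E + 9)/9 = 5*(E*k + 9)/9 = 5*(9 + E*k)/9 = 5 + 5*E*k/9)
(p(y, 21) + 497)*(128 - 96) = ((5 + (5/9)*3*21) + 497)*(128 - 96) = ((5 + 35) + 497)*32 = (40 + 497)*32 = 537*32 = 17184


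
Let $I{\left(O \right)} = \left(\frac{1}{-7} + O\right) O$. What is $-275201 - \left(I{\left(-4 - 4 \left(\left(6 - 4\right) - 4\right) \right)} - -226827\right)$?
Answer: $- \frac{3514304}{7} \approx -5.0204 \cdot 10^{5}$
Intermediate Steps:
$I{\left(O \right)} = O \left(- \frac{1}{7} + O\right)$ ($I{\left(O \right)} = \left(- \frac{1}{7} + O\right) O = O \left(- \frac{1}{7} + O\right)$)
$-275201 - \left(I{\left(-4 - 4 \left(\left(6 - 4\right) - 4\right) \right)} - -226827\right) = -275201 - \left(\left(-4 - 4 \left(\left(6 - 4\right) - 4\right)\right) \left(- \frac{1}{7} - \left(4 + 4 \left(\left(6 - 4\right) - 4\right)\right)\right) - -226827\right) = -275201 - \left(\left(-4 - 4 \left(2 - 4\right)\right) \left(- \frac{1}{7} - \left(4 + 4 \left(2 - 4\right)\right)\right) + 226827\right) = -275201 - \left(\left(-4 - -8\right) \left(- \frac{1}{7} - -4\right) + 226827\right) = -275201 - \left(\left(-4 + 8\right) \left(- \frac{1}{7} + \left(-4 + 8\right)\right) + 226827\right) = -275201 - \left(4 \left(- \frac{1}{7} + 4\right) + 226827\right) = -275201 - \left(4 \cdot \frac{27}{7} + 226827\right) = -275201 - \left(\frac{108}{7} + 226827\right) = -275201 - \frac{1587897}{7} = - \frac{3514304}{7}$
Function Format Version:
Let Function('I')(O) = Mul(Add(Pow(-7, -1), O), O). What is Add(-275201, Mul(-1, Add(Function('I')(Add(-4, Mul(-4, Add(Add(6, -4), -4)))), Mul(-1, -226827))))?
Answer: Rational(-3514304, 7) ≈ -5.0204e+5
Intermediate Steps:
Function('I')(O) = Mul(O, Add(Rational(-1, 7), O)) (Function('I')(O) = Mul(Add(Rational(-1, 7), O), O) = Mul(O, Add(Rational(-1, 7), O)))
Add(-275201, Mul(-1, Add(Function('I')(Add(-4, Mul(-4, Add(Add(6, -4), -4)))), Mul(-1, -226827)))) = Add(-275201, Mul(-1, Add(Mul(Add(-4, Mul(-4, Add(Add(6, -4), -4))), Add(Rational(-1, 7), Add(-4, Mul(-4, Add(Add(6, -4), -4))))), Mul(-1, -226827)))) = Add(-275201, Mul(-1, Add(Mul(Add(-4, Mul(-4, Add(2, -4))), Add(Rational(-1, 7), Add(-4, Mul(-4, Add(2, -4))))), 226827))) = Add(-275201, Mul(-1, Add(Mul(Add(-4, Mul(-4, -2)), Add(Rational(-1, 7), Add(-4, Mul(-4, -2)))), 226827))) = Add(-275201, Mul(-1, Add(Mul(Add(-4, 8), Add(Rational(-1, 7), Add(-4, 8))), 226827))) = Add(-275201, Mul(-1, Add(Mul(4, Add(Rational(-1, 7), 4)), 226827))) = Add(-275201, Mul(-1, Add(Mul(4, Rational(27, 7)), 226827))) = Add(-275201, Mul(-1, Add(Rational(108, 7), 226827))) = Add(-275201, Mul(-1, Rational(1587897, 7))) = Add(-275201, Rational(-1587897, 7)) = Rational(-3514304, 7)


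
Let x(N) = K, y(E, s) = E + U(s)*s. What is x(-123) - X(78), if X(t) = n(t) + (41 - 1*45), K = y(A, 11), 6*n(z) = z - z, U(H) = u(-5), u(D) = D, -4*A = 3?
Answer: -207/4 ≈ -51.750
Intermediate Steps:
A = -¾ (A = -¼*3 = -¾ ≈ -0.75000)
U(H) = -5
n(z) = 0 (n(z) = (z - z)/6 = (⅙)*0 = 0)
y(E, s) = E - 5*s
K = -223/4 (K = -¾ - 5*11 = -¾ - 55 = -223/4 ≈ -55.750)
X(t) = -4 (X(t) = 0 + (41 - 1*45) = 0 + (41 - 45) = 0 - 4 = -4)
x(N) = -223/4
x(-123) - X(78) = -223/4 - 1*(-4) = -223/4 + 4 = -207/4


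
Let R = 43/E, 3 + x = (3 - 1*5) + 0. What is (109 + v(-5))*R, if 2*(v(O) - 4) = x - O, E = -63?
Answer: -4859/63 ≈ -77.127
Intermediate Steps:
x = -5 (x = -3 + ((3 - 1*5) + 0) = -3 + ((3 - 5) + 0) = -3 + (-2 + 0) = -3 - 2 = -5)
R = -43/63 (R = 43/(-63) = 43*(-1/63) = -43/63 ≈ -0.68254)
v(O) = 3/2 - O/2 (v(O) = 4 + (-5 - O)/2 = 4 + (-5/2 - O/2) = 3/2 - O/2)
(109 + v(-5))*R = (109 + (3/2 - ½*(-5)))*(-43/63) = (109 + (3/2 + 5/2))*(-43/63) = (109 + 4)*(-43/63) = 113*(-43/63) = -4859/63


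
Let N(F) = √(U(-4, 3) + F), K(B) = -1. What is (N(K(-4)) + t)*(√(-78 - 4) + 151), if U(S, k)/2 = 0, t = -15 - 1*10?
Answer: -(25 - I)*(151 + I*√82) ≈ -3784.1 - 75.385*I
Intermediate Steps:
t = -25 (t = -15 - 10 = -25)
U(S, k) = 0 (U(S, k) = 2*0 = 0)
N(F) = √F (N(F) = √(0 + F) = √F)
(N(K(-4)) + t)*(√(-78 - 4) + 151) = (√(-1) - 25)*(√(-78 - 4) + 151) = (I - 25)*(√(-82) + 151) = (-25 + I)*(I*√82 + 151) = (-25 + I)*(151 + I*√82)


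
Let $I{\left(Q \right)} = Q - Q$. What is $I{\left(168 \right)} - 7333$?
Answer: $-7333$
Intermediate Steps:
$I{\left(Q \right)} = 0$
$I{\left(168 \right)} - 7333 = 0 - 7333 = -7333$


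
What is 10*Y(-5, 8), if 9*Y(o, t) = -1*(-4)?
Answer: 40/9 ≈ 4.4444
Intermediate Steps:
Y(o, t) = 4/9 (Y(o, t) = (-1*(-4))/9 = (⅑)*4 = 4/9)
10*Y(-5, 8) = 10*(4/9) = 40/9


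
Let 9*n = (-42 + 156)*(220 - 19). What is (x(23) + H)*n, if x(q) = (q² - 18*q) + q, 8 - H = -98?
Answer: 621224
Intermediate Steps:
n = 2546 (n = ((-42 + 156)*(220 - 19))/9 = (114*201)/9 = (⅑)*22914 = 2546)
H = 106 (H = 8 - 1*(-98) = 8 + 98 = 106)
x(q) = q² - 17*q
(x(23) + H)*n = (23*(-17 + 23) + 106)*2546 = (23*6 + 106)*2546 = (138 + 106)*2546 = 244*2546 = 621224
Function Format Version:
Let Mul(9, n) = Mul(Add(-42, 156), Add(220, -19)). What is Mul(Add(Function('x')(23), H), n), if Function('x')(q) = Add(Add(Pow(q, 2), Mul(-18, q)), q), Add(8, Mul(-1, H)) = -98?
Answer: 621224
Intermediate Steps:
n = 2546 (n = Mul(Rational(1, 9), Mul(Add(-42, 156), Add(220, -19))) = Mul(Rational(1, 9), Mul(114, 201)) = Mul(Rational(1, 9), 22914) = 2546)
H = 106 (H = Add(8, Mul(-1, -98)) = Add(8, 98) = 106)
Function('x')(q) = Add(Pow(q, 2), Mul(-17, q))
Mul(Add(Function('x')(23), H), n) = Mul(Add(Mul(23, Add(-17, 23)), 106), 2546) = Mul(Add(Mul(23, 6), 106), 2546) = Mul(Add(138, 106), 2546) = Mul(244, 2546) = 621224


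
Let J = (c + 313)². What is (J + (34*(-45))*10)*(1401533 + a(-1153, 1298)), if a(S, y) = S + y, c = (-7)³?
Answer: -20184163200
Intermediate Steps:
c = -343
J = 900 (J = (-343 + 313)² = (-30)² = 900)
(J + (34*(-45))*10)*(1401533 + a(-1153, 1298)) = (900 + (34*(-45))*10)*(1401533 + (-1153 + 1298)) = (900 - 1530*10)*(1401533 + 145) = (900 - 15300)*1401678 = -14400*1401678 = -20184163200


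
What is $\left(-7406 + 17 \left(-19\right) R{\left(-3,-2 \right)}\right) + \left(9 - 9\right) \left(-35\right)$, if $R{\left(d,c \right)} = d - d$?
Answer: $-7406$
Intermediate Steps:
$R{\left(d,c \right)} = 0$
$\left(-7406 + 17 \left(-19\right) R{\left(-3,-2 \right)}\right) + \left(9 - 9\right) \left(-35\right) = \left(-7406 + 17 \left(-19\right) 0\right) + \left(9 - 9\right) \left(-35\right) = \left(-7406 - 0\right) + \left(9 - 9\right) \left(-35\right) = \left(-7406 + 0\right) + 0 \left(-35\right) = -7406 + 0 = -7406$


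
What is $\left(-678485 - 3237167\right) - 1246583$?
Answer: $-5162235$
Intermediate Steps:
$\left(-678485 - 3237167\right) - 1246583 = -3915652 - 1246583 = -5162235$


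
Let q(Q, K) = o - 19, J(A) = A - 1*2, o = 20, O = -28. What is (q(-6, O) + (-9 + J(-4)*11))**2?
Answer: 5476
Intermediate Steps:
J(A) = -2 + A (J(A) = A - 2 = -2 + A)
q(Q, K) = 1 (q(Q, K) = 20 - 19 = 1)
(q(-6, O) + (-9 + J(-4)*11))**2 = (1 + (-9 + (-2 - 4)*11))**2 = (1 + (-9 - 6*11))**2 = (1 + (-9 - 66))**2 = (1 - 75)**2 = (-74)**2 = 5476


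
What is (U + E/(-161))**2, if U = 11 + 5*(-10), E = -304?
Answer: 35700625/25921 ≈ 1377.3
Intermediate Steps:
U = -39 (U = 11 - 50 = -39)
(U + E/(-161))**2 = (-39 - 304/(-161))**2 = (-39 - 304*(-1/161))**2 = (-39 + 304/161)**2 = (-5975/161)**2 = 35700625/25921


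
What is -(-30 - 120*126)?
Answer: 15150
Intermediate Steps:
-(-30 - 120*126) = -(-30 - 15120) = -1*(-15150) = 15150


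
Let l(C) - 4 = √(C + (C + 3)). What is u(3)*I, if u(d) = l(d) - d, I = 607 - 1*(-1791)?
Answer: 9592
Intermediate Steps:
l(C) = 4 + √(3 + 2*C) (l(C) = 4 + √(C + (C + 3)) = 4 + √(C + (3 + C)) = 4 + √(3 + 2*C))
I = 2398 (I = 607 + 1791 = 2398)
u(d) = 4 + √(3 + 2*d) - d (u(d) = (4 + √(3 + 2*d)) - d = 4 + √(3 + 2*d) - d)
u(3)*I = (4 + √(3 + 2*3) - 1*3)*2398 = (4 + √(3 + 6) - 3)*2398 = (4 + √9 - 3)*2398 = (4 + 3 - 3)*2398 = 4*2398 = 9592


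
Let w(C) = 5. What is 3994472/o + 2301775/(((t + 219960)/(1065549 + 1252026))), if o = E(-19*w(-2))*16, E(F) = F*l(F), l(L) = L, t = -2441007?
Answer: -32095756447424909/13363299450 ≈ -2.4018e+6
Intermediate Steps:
E(F) = F**2 (E(F) = F*F = F**2)
o = 144400 (o = (-19*5)**2*16 = (-95)**2*16 = 9025*16 = 144400)
3994472/o + 2301775/(((t + 219960)/(1065549 + 1252026))) = 3994472/144400 + 2301775/(((-2441007 + 219960)/(1065549 + 1252026))) = 3994472*(1/144400) + 2301775/((-2221047/2317575)) = 499309/18050 + 2301775/((-2221047*1/2317575)) = 499309/18050 + 2301775/(-740349/772525) = 499309/18050 + 2301775*(-772525/740349) = 499309/18050 - 1778178731875/740349 = -32095756447424909/13363299450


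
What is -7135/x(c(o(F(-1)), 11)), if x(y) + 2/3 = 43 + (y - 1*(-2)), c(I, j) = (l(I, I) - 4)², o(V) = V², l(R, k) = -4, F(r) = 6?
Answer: -4281/65 ≈ -65.862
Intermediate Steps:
c(I, j) = 64 (c(I, j) = (-4 - 4)² = (-8)² = 64)
x(y) = 133/3 + y (x(y) = -⅔ + (43 + (y - 1*(-2))) = -⅔ + (43 + (y + 2)) = -⅔ + (43 + (2 + y)) = -⅔ + (45 + y) = 133/3 + y)
-7135/x(c(o(F(-1)), 11)) = -7135/(133/3 + 64) = -7135/325/3 = -7135*3/325 = -4281/65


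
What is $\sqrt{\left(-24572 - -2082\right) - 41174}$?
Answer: $4 i \sqrt{3979} \approx 252.32 i$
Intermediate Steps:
$\sqrt{\left(-24572 - -2082\right) - 41174} = \sqrt{\left(-24572 + 2082\right) - 41174} = \sqrt{-22490 - 41174} = \sqrt{-63664} = 4 i \sqrt{3979}$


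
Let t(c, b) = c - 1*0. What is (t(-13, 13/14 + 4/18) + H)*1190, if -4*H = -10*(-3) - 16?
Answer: -19635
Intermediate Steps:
H = -7/2 (H = -(-10*(-3) - 16)/4 = -(30 - 16)/4 = -¼*14 = -7/2 ≈ -3.5000)
t(c, b) = c (t(c, b) = c + 0 = c)
(t(-13, 13/14 + 4/18) + H)*1190 = (-13 - 7/2)*1190 = -33/2*1190 = -19635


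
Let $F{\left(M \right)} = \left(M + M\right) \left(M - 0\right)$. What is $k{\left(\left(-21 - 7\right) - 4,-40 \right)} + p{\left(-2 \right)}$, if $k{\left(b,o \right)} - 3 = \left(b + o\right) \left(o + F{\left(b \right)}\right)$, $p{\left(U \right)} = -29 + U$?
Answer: $-144604$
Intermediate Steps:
$F{\left(M \right)} = 2 M^{2}$ ($F{\left(M \right)} = 2 M \left(M + 0\right) = 2 M M = 2 M^{2}$)
$k{\left(b,o \right)} = 3 + \left(b + o\right) \left(o + 2 b^{2}\right)$
$k{\left(\left(-21 - 7\right) - 4,-40 \right)} + p{\left(-2 \right)} = \left(3 + \left(-40\right)^{2} + 2 \left(\left(-21 - 7\right) - 4\right)^{3} + \left(\left(-21 - 7\right) - 4\right) \left(-40\right) + 2 \left(-40\right) \left(\left(-21 - 7\right) - 4\right)^{2}\right) - 31 = \left(3 + 1600 + 2 \left(-28 - 4\right)^{3} + \left(-28 - 4\right) \left(-40\right) + 2 \left(-40\right) \left(-28 - 4\right)^{2}\right) - 31 = \left(3 + 1600 + 2 \left(-32\right)^{3} - -1280 + 2 \left(-40\right) \left(-32\right)^{2}\right) - 31 = \left(3 + 1600 + 2 \left(-32768\right) + 1280 + 2 \left(-40\right) 1024\right) - 31 = \left(3 + 1600 - 65536 + 1280 - 81920\right) - 31 = -144573 - 31 = -144604$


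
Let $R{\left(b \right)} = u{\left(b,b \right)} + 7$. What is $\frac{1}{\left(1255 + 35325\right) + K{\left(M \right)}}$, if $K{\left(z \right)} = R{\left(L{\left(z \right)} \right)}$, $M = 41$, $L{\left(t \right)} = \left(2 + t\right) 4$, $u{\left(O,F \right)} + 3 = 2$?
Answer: $\frac{1}{36586} \approx 2.7333 \cdot 10^{-5}$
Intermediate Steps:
$u{\left(O,F \right)} = -1$ ($u{\left(O,F \right)} = -3 + 2 = -1$)
$L{\left(t \right)} = 8 + 4 t$
$R{\left(b \right)} = 6$ ($R{\left(b \right)} = -1 + 7 = 6$)
$K{\left(z \right)} = 6$
$\frac{1}{\left(1255 + 35325\right) + K{\left(M \right)}} = \frac{1}{\left(1255 + 35325\right) + 6} = \frac{1}{36580 + 6} = \frac{1}{36586}$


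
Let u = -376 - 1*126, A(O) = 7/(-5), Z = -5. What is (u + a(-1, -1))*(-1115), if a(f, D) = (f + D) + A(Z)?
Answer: 563521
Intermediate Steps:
A(O) = -7/5 (A(O) = 7*(-⅕) = -7/5)
a(f, D) = -7/5 + D + f (a(f, D) = (f + D) - 7/5 = (D + f) - 7/5 = -7/5 + D + f)
u = -502 (u = -376 - 126 = -502)
(u + a(-1, -1))*(-1115) = (-502 + (-7/5 - 1 - 1))*(-1115) = (-502 - 17/5)*(-1115) = -2527/5*(-1115) = 563521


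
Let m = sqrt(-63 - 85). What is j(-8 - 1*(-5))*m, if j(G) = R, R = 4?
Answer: 8*I*sqrt(37) ≈ 48.662*I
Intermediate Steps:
m = 2*I*sqrt(37) (m = sqrt(-148) = 2*I*sqrt(37) ≈ 12.166*I)
j(G) = 4
j(-8 - 1*(-5))*m = 4*(2*I*sqrt(37)) = 8*I*sqrt(37)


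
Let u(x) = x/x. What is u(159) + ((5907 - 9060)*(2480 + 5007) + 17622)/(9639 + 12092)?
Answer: -23567158/21731 ≈ -1084.5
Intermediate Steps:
u(x) = 1
u(159) + ((5907 - 9060)*(2480 + 5007) + 17622)/(9639 + 12092) = 1 + ((5907 - 9060)*(2480 + 5007) + 17622)/(9639 + 12092) = 1 + (-3153*7487 + 17622)/21731 = 1 + (-23606511 + 17622)*(1/21731) = 1 - 23588889*1/21731 = 1 - 23588889/21731 = -23567158/21731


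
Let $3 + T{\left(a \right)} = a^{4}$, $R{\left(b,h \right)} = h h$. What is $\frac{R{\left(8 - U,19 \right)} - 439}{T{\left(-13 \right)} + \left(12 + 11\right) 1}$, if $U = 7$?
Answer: $- \frac{26}{9527} \approx -0.0027291$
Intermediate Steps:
$R{\left(b,h \right)} = h^{2}$
$T{\left(a \right)} = -3 + a^{4}$
$\frac{R{\left(8 - U,19 \right)} - 439}{T{\left(-13 \right)} + \left(12 + 11\right) 1} = \frac{19^{2} - 439}{\left(-3 + \left(-13\right)^{4}\right) + \left(12 + 11\right) 1} = \frac{361 - 439}{\left(-3 + 28561\right) + 23 \cdot 1} = - \frac{78}{28558 + 23} = - \frac{78}{28581} = \left(-78\right) \frac{1}{28581} = - \frac{26}{9527}$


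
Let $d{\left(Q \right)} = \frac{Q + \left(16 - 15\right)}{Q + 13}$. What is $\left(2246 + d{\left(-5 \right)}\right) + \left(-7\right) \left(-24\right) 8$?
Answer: $\frac{7179}{2} \approx 3589.5$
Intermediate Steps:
$d{\left(Q \right)} = \frac{1 + Q}{13 + Q}$ ($d{\left(Q \right)} = \frac{Q + \left(16 - 15\right)}{13 + Q} = \frac{Q + 1}{13 + Q} = \frac{1 + Q}{13 + Q}$)
$\left(2246 + d{\left(-5 \right)}\right) + \left(-7\right) \left(-24\right) 8 = \left(2246 + \frac{1 - 5}{13 - 5}\right) + \left(-7\right) \left(-24\right) 8 = \left(2246 + \frac{1}{8} \left(-4\right)\right) + 168 \cdot 8 = \left(2246 + \frac{1}{8} \left(-4\right)\right) + 1344 = \left(2246 - \frac{1}{2}\right) + 1344 = \frac{4491}{2} + 1344 = \frac{7179}{2}$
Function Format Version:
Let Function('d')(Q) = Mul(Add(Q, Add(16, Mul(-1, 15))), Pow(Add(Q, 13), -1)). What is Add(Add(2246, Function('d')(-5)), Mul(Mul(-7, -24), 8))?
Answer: Rational(7179, 2) ≈ 3589.5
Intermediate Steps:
Function('d')(Q) = Mul(Pow(Add(13, Q), -1), Add(1, Q)) (Function('d')(Q) = Mul(Add(Q, Add(16, -15)), Pow(Add(13, Q), -1)) = Mul(Add(Q, 1), Pow(Add(13, Q), -1)) = Mul(Add(1, Q), Pow(Add(13, Q), -1)) = Mul(Pow(Add(13, Q), -1), Add(1, Q)))
Add(Add(2246, Function('d')(-5)), Mul(Mul(-7, -24), 8)) = Add(Add(2246, Mul(Pow(Add(13, -5), -1), Add(1, -5))), Mul(Mul(-7, -24), 8)) = Add(Add(2246, Mul(Pow(8, -1), -4)), Mul(168, 8)) = Add(Add(2246, Mul(Rational(1, 8), -4)), 1344) = Add(Add(2246, Rational(-1, 2)), 1344) = Add(Rational(4491, 2), 1344) = Rational(7179, 2)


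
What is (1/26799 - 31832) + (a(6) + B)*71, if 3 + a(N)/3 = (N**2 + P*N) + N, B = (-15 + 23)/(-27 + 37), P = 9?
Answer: -1603410964/133995 ≈ -11966.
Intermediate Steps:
B = 4/5 (B = 8/10 = 8*(1/10) = 4/5 ≈ 0.80000)
a(N) = -9 + 3*N**2 + 30*N (a(N) = -9 + 3*((N**2 + 9*N) + N) = -9 + 3*(N**2 + 10*N) = -9 + (3*N**2 + 30*N) = -9 + 3*N**2 + 30*N)
(1/26799 - 31832) + (a(6) + B)*71 = (1/26799 - 31832) + ((-9 + 3*6**2 + 30*6) + 4/5)*71 = (1/26799 - 31832) + ((-9 + 3*36 + 180) + 4/5)*71 = -853065767/26799 + ((-9 + 108 + 180) + 4/5)*71 = -853065767/26799 + (279 + 4/5)*71 = -853065767/26799 + (1399/5)*71 = -853065767/26799 + 99329/5 = -1603410964/133995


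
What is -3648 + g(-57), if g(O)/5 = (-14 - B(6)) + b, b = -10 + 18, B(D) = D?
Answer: -3708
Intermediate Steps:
b = 8
g(O) = -60 (g(O) = 5*((-14 - 1*6) + 8) = 5*((-14 - 6) + 8) = 5*(-20 + 8) = 5*(-12) = -60)
-3648 + g(-57) = -3648 - 60 = -3708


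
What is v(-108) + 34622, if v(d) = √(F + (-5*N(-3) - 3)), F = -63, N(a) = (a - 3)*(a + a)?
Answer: 34622 + I*√246 ≈ 34622.0 + 15.684*I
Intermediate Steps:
N(a) = 2*a*(-3 + a) (N(a) = (-3 + a)*(2*a) = 2*a*(-3 + a))
v(d) = I*√246 (v(d) = √(-63 + (-10*(-3)*(-3 - 3) - 3)) = √(-63 + (-10*(-3)*(-6) - 3)) = √(-63 + (-5*36 - 3)) = √(-63 + (-180 - 3)) = √(-63 - 183) = √(-246) = I*√246)
v(-108) + 34622 = I*√246 + 34622 = 34622 + I*√246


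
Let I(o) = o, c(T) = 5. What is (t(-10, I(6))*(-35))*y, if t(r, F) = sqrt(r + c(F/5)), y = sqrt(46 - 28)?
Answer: -105*I*sqrt(10) ≈ -332.04*I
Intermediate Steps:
y = 3*sqrt(2) (y = sqrt(18) = 3*sqrt(2) ≈ 4.2426)
t(r, F) = sqrt(5 + r) (t(r, F) = sqrt(r + 5) = sqrt(5 + r))
(t(-10, I(6))*(-35))*y = (sqrt(5 - 10)*(-35))*(3*sqrt(2)) = (sqrt(-5)*(-35))*(3*sqrt(2)) = ((I*sqrt(5))*(-35))*(3*sqrt(2)) = (-35*I*sqrt(5))*(3*sqrt(2)) = -105*I*sqrt(10)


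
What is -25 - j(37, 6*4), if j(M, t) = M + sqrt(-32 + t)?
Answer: -62 - 2*I*sqrt(2) ≈ -62.0 - 2.8284*I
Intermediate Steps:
-25 - j(37, 6*4) = -25 - (37 + sqrt(-32 + 6*4)) = -25 - (37 + sqrt(-32 + 24)) = -25 - (37 + sqrt(-8)) = -25 - (37 + 2*I*sqrt(2)) = -25 + (-37 - 2*I*sqrt(2)) = -62 - 2*I*sqrt(2)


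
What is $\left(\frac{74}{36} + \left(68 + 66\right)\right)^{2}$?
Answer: $\frac{5997601}{324} \approx 18511.0$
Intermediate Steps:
$\left(\frac{74}{36} + \left(68 + 66\right)\right)^{2} = \left(74 \cdot \frac{1}{36} + 134\right)^{2} = \left(\frac{37}{18} + 134\right)^{2} = \left(\frac{2449}{18}\right)^{2} = \frac{5997601}{324}$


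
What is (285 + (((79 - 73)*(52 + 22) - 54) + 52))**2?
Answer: 528529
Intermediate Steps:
(285 + (((79 - 73)*(52 + 22) - 54) + 52))**2 = (285 + ((6*74 - 54) + 52))**2 = (285 + ((444 - 54) + 52))**2 = (285 + (390 + 52))**2 = (285 + 442)**2 = 727**2 = 528529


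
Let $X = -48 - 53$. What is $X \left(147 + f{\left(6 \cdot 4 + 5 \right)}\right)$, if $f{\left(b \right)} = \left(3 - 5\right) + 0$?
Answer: $-14645$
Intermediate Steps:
$X = -101$ ($X = -48 - 53 = -101$)
$f{\left(b \right)} = -2$ ($f{\left(b \right)} = -2 + 0 = -2$)
$X \left(147 + f{\left(6 \cdot 4 + 5 \right)}\right) = - 101 \left(147 - 2\right) = \left(-101\right) 145 = -14645$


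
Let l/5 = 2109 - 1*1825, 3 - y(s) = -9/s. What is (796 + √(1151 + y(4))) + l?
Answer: 2216 + 5*√185/2 ≈ 2250.0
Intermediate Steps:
y(s) = 3 + 9/s (y(s) = 3 - (-9)/s = 3 + 9/s)
l = 1420 (l = 5*(2109 - 1*1825) = 5*(2109 - 1825) = 5*284 = 1420)
(796 + √(1151 + y(4))) + l = (796 + √(1151 + (3 + 9/4))) + 1420 = (796 + √(1151 + 21/4)) + 1420 = (796 + √(4625/4)) + 1420 = (796 + 5*√185/2) + 1420 = 2216 + 5*√185/2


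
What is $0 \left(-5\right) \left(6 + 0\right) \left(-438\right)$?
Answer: $0$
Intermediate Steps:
$0 \left(-5\right) \left(6 + 0\right) \left(-438\right) = 0 \cdot 6 \left(-438\right) = 0 \left(-438\right) = 0$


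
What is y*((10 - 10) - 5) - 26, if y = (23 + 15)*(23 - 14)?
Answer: -1736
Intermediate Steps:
y = 342 (y = 38*9 = 342)
y*((10 - 10) - 5) - 26 = 342*((10 - 10) - 5) - 26 = 342*(0 - 5) - 26 = 342*(-5) - 26 = -1710 - 26 = -1736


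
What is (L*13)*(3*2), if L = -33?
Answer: -2574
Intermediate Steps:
(L*13)*(3*2) = (-33*13)*(3*2) = -429*6 = -2574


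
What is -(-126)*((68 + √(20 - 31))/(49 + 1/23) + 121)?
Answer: 724773/47 + 483*I*√11/188 ≈ 15421.0 + 8.5209*I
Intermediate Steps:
-(-126)*((68 + √(20 - 31))/(49 + 1/23) + 121) = -(-126)*((68 + √(-11))/(49 + 1/23) + 121) = -(-126)*((68 + I*√11)/(1128/23) + 121) = -(-126)*((68 + I*√11)*(23/1128) + 121) = -(-126)*((391/282 + 23*I*√11/1128) + 121) = -(-126)*(34513/282 + 23*I*√11/1128) = -(-724773/47 - 483*I*√11/188) = 724773/47 + 483*I*√11/188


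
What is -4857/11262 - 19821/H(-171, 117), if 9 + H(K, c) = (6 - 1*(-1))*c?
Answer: -6309952/253395 ≈ -24.902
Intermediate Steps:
H(K, c) = -9 + 7*c (H(K, c) = -9 + (6 - 1*(-1))*c = -9 + (6 + 1)*c = -9 + 7*c)
-4857/11262 - 19821/H(-171, 117) = -4857/11262 - 19821/(-9 + 7*117) = -4857*1/11262 - 19821/(-9 + 819) = -1619/3754 - 19821/810 = -1619/3754 - 19821*1/810 = -1619/3754 - 6607/270 = -6309952/253395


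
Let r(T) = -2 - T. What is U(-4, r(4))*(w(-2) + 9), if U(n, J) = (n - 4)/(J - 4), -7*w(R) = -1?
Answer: 256/35 ≈ 7.3143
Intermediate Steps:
w(R) = ⅐ (w(R) = -⅐*(-1) = ⅐)
U(n, J) = (-4 + n)/(-4 + J)
U(-4, r(4))*(w(-2) + 9) = ((-4 - 4)/(-4 + (-2 - 1*4)))*(⅐ + 9) = (-8/(-4 + (-2 - 4)))*(64/7) = (-8/(-4 - 6))*(64/7) = (-8/(-10))*(64/7) = -⅒*(-8)*(64/7) = (⅘)*(64/7) = 256/35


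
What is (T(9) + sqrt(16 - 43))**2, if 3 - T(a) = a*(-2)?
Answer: 414 + 126*I*sqrt(3) ≈ 414.0 + 218.24*I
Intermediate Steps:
T(a) = 3 + 2*a (T(a) = 3 - a*(-2) = 3 - (-2)*a = 3 + 2*a)
(T(9) + sqrt(16 - 43))**2 = ((3 + 2*9) + sqrt(16 - 43))**2 = ((3 + 18) + sqrt(-27))**2 = (21 + 3*I*sqrt(3))**2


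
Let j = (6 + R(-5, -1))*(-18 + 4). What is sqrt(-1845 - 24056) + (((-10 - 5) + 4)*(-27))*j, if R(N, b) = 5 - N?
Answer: -66528 + I*sqrt(25901) ≈ -66528.0 + 160.94*I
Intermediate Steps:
j = -224 (j = (6 + (5 - 1*(-5)))*(-18 + 4) = (6 + (5 + 5))*(-14) = (6 + 10)*(-14) = 16*(-14) = -224)
sqrt(-1845 - 24056) + (((-10 - 5) + 4)*(-27))*j = sqrt(-1845 - 24056) + (((-10 - 5) + 4)*(-27))*(-224) = sqrt(-25901) + ((-15 + 4)*(-27))*(-224) = I*sqrt(25901) - 11*(-27)*(-224) = I*sqrt(25901) + 297*(-224) = I*sqrt(25901) - 66528 = -66528 + I*sqrt(25901)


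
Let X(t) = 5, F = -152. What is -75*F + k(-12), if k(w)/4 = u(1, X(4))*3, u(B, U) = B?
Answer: 11412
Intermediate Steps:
k(w) = 12 (k(w) = 4*(1*3) = 4*3 = 12)
-75*F + k(-12) = -75*(-152) + 12 = 11400 + 12 = 11412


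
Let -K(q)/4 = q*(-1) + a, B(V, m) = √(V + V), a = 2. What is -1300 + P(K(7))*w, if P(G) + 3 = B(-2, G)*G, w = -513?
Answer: 239 - 20520*I ≈ 239.0 - 20520.0*I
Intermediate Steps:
B(V, m) = √2*√V (B(V, m) = √(2*V) = √2*√V)
K(q) = -8 + 4*q (K(q) = -4*(q*(-1) + 2) = -4*(-q + 2) = -4*(2 - q) = -8 + 4*q)
P(G) = -3 + 2*I*G (P(G) = -3 + (√2*√(-2))*G = -3 + (√2*(I*√2))*G = -3 + (2*I)*G = -3 + 2*I*G)
-1300 + P(K(7))*w = -1300 + (-3 + 2*I*(-8 + 4*7))*(-513) = -1300 + (-3 + 2*I*(-8 + 28))*(-513) = -1300 + (-3 + 2*I*20)*(-513) = -1300 + (-3 + 40*I)*(-513) = -1300 + (1539 - 20520*I) = 239 - 20520*I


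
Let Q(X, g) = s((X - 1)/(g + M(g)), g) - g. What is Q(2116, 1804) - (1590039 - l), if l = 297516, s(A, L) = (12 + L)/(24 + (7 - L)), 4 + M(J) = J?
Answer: -2294843587/1773 ≈ -1.2943e+6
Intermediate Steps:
M(J) = -4 + J
s(A, L) = (12 + L)/(31 - L)
Q(X, g) = -g + (-12 - g)/(-31 + g) (Q(X, g) = (-12 - g)/(-31 + g) - g = -g + (-12 - g)/(-31 + g))
Q(2116, 1804) - (1590039 - l) = (-12 - 1*1804**2 + 30*1804)/(-31 + 1804) - (1590039 - 1*297516) = (-12 - 1*3254416 + 54120)/1773 - (1590039 - 297516) = (-12 - 3254416 + 54120)/1773 - 1*1292523 = (1/1773)*(-3200308) - 1292523 = -3200308/1773 - 1292523 = -2294843587/1773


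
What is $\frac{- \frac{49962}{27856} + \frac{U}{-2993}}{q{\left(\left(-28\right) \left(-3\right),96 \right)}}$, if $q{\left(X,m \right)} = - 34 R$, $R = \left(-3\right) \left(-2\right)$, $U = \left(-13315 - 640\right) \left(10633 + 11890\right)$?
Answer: $- \frac{4377613532387}{8504046816} \approx -514.77$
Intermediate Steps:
$U = -314308465$ ($U = \left(-13955\right) 22523 = -314308465$)
$R = 6$
$q{\left(X,m \right)} = -204$ ($q{\left(X,m \right)} = \left(-34\right) 6 = -204$)
$\frac{- \frac{49962}{27856} + \frac{U}{-2993}}{q{\left(\left(-28\right) \left(-3\right),96 \right)}} = \frac{- \frac{49962}{27856} - \frac{314308465}{-2993}}{-204} = \left(\left(-49962\right) \frac{1}{27856} - - \frac{314308465}{2993}\right) \left(- \frac{1}{204}\right) = \left(- \frac{24981}{13928} + \frac{314308465}{2993}\right) \left(- \frac{1}{204}\right) = \frac{4377613532387}{41686504} \left(- \frac{1}{204}\right) = - \frac{4377613532387}{8504046816}$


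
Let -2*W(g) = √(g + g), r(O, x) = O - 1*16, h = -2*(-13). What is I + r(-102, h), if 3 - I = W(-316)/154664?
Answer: -115 + I*√158/154664 ≈ -115.0 + 8.1272e-5*I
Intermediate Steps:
h = 26
r(O, x) = -16 + O (r(O, x) = O - 16 = -16 + O)
W(g) = -√2*√g/2 (W(g) = -√(g + g)/2 = -√2*√g/2)
I = 3 + I*√158/154664 (I = 3 - (-√2*√(-316)/2)/154664 = 3 - (-√2*2*I*√79/2)/154664 = 3 - (-I*√158)/154664 = 3 - (-1)*I*√158/154664 = 3 + I*√158/154664 ≈ 3.0 + 8.1272e-5*I)
I + r(-102, h) = (3 + I*√158/154664) + (-16 - 102) = (3 + I*√158/154664) - 118 = -115 + I*√158/154664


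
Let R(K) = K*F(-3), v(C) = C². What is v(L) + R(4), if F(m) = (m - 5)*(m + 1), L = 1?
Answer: 65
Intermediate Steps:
F(m) = (1 + m)*(-5 + m) (F(m) = (-5 + m)*(1 + m) = (1 + m)*(-5 + m))
R(K) = 16*K (R(K) = K*(-5 + (-3)² - 4*(-3)) = K*(-5 + 9 + 12) = K*16 = 16*K)
v(L) + R(4) = 1² + 16*4 = 1 + 64 = 65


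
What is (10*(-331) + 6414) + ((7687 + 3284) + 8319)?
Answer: 22394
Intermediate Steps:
(10*(-331) + 6414) + ((7687 + 3284) + 8319) = (-3310 + 6414) + (10971 + 8319) = 3104 + 19290 = 22394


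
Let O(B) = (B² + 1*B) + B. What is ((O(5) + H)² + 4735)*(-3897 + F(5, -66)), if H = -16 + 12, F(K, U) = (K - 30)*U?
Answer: -12798912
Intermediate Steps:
F(K, U) = U*(-30 + K) (F(K, U) = (-30 + K)*U = U*(-30 + K))
H = -4
O(B) = B² + 2*B (O(B) = (B² + B) + B = (B + B²) + B = B² + 2*B)
((O(5) + H)² + 4735)*(-3897 + F(5, -66)) = ((5*(2 + 5) - 4)² + 4735)*(-3897 - 66*(-30 + 5)) = ((5*7 - 4)² + 4735)*(-3897 - 66*(-25)) = ((35 - 4)² + 4735)*(-3897 + 1650) = (31² + 4735)*(-2247) = (961 + 4735)*(-2247) = 5696*(-2247) = -12798912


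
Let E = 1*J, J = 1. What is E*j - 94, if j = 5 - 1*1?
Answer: -90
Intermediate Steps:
j = 4 (j = 5 - 1 = 4)
E = 1 (E = 1*1 = 1)
E*j - 94 = 1*4 - 94 = 4 - 94 = -90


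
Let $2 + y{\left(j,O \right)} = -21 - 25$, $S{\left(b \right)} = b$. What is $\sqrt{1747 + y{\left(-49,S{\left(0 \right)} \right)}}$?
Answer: $\sqrt{1699} \approx 41.219$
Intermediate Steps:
$y{\left(j,O \right)} = -48$ ($y{\left(j,O \right)} = -2 - 46 = -48$)
$\sqrt{1747 + y{\left(-49,S{\left(0 \right)} \right)}} = \sqrt{1747 - 48} = \sqrt{1699}$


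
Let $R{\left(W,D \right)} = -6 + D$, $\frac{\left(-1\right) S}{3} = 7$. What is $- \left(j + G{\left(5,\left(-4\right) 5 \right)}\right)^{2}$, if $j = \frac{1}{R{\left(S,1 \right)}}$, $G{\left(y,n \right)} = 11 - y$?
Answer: $- \frac{841}{25} \approx -33.64$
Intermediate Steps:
$S = -21$ ($S = \left(-3\right) 7 = -21$)
$j = - \frac{1}{5}$ ($j = \frac{1}{-6 + 1} = \frac{1}{-5} = - \frac{1}{5} \approx -0.2$)
$- \left(j + G{\left(5,\left(-4\right) 5 \right)}\right)^{2} = - \left(- \frac{1}{5} + \left(11 - 5\right)\right)^{2} = - \left(- \frac{1}{5} + 6\right)^{2} = - \left(\frac{29}{5}\right)^{2} = \left(-1\right) \frac{841}{25} = - \frac{841}{25}$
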